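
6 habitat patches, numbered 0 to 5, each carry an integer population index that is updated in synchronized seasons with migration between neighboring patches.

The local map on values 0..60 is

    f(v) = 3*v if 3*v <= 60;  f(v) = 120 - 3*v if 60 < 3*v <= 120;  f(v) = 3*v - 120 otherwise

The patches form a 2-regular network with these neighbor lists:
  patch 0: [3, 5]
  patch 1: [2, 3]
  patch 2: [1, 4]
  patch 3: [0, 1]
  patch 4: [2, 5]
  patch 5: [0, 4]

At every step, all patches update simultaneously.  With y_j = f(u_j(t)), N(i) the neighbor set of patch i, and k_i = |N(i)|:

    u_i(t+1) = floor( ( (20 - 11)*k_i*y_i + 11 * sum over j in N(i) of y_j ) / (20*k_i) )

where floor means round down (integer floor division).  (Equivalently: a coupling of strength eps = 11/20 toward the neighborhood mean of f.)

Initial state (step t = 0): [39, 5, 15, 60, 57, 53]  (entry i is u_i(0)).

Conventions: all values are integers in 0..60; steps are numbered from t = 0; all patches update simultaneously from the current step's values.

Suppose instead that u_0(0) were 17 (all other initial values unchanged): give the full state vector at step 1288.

Answer: [51, 51, 51, 51, 51, 51]
Key observation: The state at step 35, [57, 57, 57, 57, 57, 57], reappears at step 39: the system is in a cycle of period 4 from step 35 on.  Therefore the state at step 1288 equals the state at step 35 + ((1288 - 35) mod 4) = 36, which is [51, 51, 51, 51, 51, 51].

Derivation:
t=0: [17, 5, 15, 60, 57, 53]
t=1: [50, 35, 38, 45, 46, 45]
t=2: [21, 12, 11, 19, 13, 19]
t=3: [57, 40, 35, 51, 42, 52]
t=4: [41, 13, 8, 28, 16, 31]
t=5: [18, 34, 34, 27, 35, 26]
t=6: [46, 23, 17, 37, 23, 37]
t=7: [13, 39, 51, 23, 39, 23]
t=8: [45, 24, 16, 34, 24, 34]
t=9: [16, 39, 48, 25, 39, 25]
t=10: [46, 20, 12, 34, 20, 34]
t=11: [18, 41, 49, 29, 41, 29]
t=12: [42, 17, 13, 30, 17, 30]
t=13: [19, 41, 45, 29, 41, 29]
t=14: [43, 14, 8, 31, 14, 31]
t=15: [18, 32, 33, 26, 32, 26]
t=16: [47, 28, 22, 40, 28, 40]
t=17: [9, 31, 44, 15, 31, 15]
t=18: [36, 27, 20, 35, 27, 35]
t=19: [13, 38, 48, 20, 38, 20]
t=20: [50, 25, 14, 39, 25, 39]
t=21: [15, 32, 43, 21, 32, 21]
t=22: [51, 28, 17, 44, 28, 44]
t=23: [21, 33, 42, 24, 33, 24]
t=24: [52, 24, 14, 43, 24, 43]
t=25: [21, 35, 45, 27, 35, 27]
t=26: [47, 21, 15, 37, 21, 37]
t=27: [14, 40, 51, 25, 40, 25]
t=28: [43, 21, 14, 31, 21, 31]
t=29: [18, 44, 50, 30, 44, 30]
t=30: [40, 21, 20, 31, 21, 31]
t=31: [14, 49, 58, 27, 49, 27]
t=32: [40, 37, 39, 36, 37, 36]
t=33: [6, 8, 6, 7, 8, 7]
t=34: [19, 21, 21, 21, 21, 21]
t=35: [57, 57, 57, 57, 57, 57]
t=36: [51, 51, 51, 51, 51, 51]
t=37: [33, 33, 33, 33, 33, 33]
t=38: [21, 21, 21, 21, 21, 21]
t=39: [57, 57, 57, 57, 57, 57]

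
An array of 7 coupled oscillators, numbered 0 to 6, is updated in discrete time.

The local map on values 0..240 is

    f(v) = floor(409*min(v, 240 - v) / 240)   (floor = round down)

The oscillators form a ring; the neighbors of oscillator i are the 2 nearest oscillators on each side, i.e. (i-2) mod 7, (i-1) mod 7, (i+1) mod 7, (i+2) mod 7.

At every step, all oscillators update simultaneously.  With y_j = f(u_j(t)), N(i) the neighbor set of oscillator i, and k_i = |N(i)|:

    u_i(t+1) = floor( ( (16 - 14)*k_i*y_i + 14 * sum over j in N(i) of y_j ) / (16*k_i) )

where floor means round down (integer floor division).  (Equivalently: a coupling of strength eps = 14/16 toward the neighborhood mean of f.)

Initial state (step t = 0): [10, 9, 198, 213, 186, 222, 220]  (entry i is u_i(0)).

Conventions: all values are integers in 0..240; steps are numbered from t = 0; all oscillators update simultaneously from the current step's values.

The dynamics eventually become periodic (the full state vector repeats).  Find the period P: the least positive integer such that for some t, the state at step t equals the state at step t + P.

Answer: 3
Key observation: The state at step 7, [197, 197, 197, 197, 197, 197, 197], reappears at step 10 — and no state repeats earlier — so the cycle the system enters has period 3.

Derivation:
t=0: [10, 9, 198, 213, 186, 222, 220]
t=1: [34, 38, 46, 51, 51, 45, 37]
t=2: [68, 70, 73, 77, 77, 73, 69]
t=3: [120, 121, 124, 125, 124, 123, 121]
t=4: [200, 199, 199, 198, 198, 199, 200]
t=5: [68, 69, 69, 69, 69, 69, 69]
t=6: [116, 116, 116, 117, 117, 116, 116]
t=7: [197, 197, 197, 197, 197, 197, 197]
t=8: [73, 73, 73, 73, 73, 73, 73]
t=9: [124, 124, 124, 124, 124, 124, 124]
t=10: [197, 197, 197, 197, 197, 197, 197]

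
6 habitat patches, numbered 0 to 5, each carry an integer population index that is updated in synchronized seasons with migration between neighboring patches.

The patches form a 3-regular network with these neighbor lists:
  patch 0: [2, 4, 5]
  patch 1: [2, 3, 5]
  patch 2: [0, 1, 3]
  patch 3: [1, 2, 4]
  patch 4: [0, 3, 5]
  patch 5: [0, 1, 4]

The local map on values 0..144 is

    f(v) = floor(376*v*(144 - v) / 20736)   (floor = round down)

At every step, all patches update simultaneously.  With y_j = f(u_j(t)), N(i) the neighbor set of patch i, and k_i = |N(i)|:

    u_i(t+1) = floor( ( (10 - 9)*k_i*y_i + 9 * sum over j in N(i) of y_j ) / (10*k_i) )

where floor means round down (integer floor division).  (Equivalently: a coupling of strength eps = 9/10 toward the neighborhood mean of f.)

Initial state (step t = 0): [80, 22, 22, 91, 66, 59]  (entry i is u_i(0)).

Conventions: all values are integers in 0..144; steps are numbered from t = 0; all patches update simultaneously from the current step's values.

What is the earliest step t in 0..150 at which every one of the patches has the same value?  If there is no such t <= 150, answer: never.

Simulating step by step:
t=0: [80, 22, 22, 91, 66, 59]  (not all equal)
t=1: [78, 72, 72, 65, 90, 78]  (not all equal)
t=2: [91, 93, 93, 92, 92, 91]  (not all equal)
t=3: [86, 86, 86, 86, 86, 86]  (all equal)

Answer: 3
Key observation: Synchronization is absorbing here: once all patches are equal they stay equal, and step 3 is the first all-equal step.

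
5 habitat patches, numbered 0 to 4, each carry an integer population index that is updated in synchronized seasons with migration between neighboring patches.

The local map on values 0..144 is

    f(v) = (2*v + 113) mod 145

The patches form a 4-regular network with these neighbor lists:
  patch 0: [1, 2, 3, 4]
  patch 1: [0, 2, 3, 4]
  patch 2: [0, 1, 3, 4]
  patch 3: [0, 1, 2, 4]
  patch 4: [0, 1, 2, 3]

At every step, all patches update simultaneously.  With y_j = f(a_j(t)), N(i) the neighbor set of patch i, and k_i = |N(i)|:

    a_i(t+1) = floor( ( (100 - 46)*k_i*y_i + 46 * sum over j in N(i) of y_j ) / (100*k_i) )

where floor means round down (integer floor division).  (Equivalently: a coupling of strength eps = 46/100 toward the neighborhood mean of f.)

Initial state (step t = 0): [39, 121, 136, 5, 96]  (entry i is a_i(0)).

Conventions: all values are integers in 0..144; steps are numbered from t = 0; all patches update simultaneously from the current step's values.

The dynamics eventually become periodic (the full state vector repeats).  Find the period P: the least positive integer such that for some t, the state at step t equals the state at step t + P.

Simulating step by step:
t=0: [39, 121, 136, 5, 96]
t=1: [59, 67, 79, 91, 45]
t=2: [79, 86, 96, 45, 68]
t=3: [104, 110, 57, 75, 95]
t=4: [46, 51, 67, 83, 38]
t=5: [72, 76, 90, 104, 65]
t=6: [89, 92, 43, 55, 83]
t=7: [31, 34, 54, 64, 88]
t=8: [56, 59, 76, 84, 105]
t=9: [86, 88, 103, 110, 66]
t=10: [111, 113, 64, 70, 94]
t=11: [54, 56, 76, 81, 40]
t=12: [84, 86, 103, 107, 72]
t=13: [110, 111, 64, 67, 99]
t=14: [53, 54, 76, 78, 44]
t=15: [83, 84, 102, 104, 75]
t=16: [108, 109, 62, 64, 101]
t=17: [50, 51, 72, 74, 44]
t=18: [77, 78, 96, 97, 72]
t=19: [96, 97, 51, 52, 92]
t=20: [27, 28, 50, 51, 23]
t=21: [32, 32, 51, 52, 28]
t=22: [40, 40, 56, 57, 36]
t=23: [54, 54, 68, 69, 51]
t=24: [81, 81, 93, 94, 79]
t=25: [101, 101, 50, 51, 100]
t=26: [34, 34, 53, 54, 34]
t=27: [44, 44, 61, 61, 44]
t=28: [63, 63, 78, 78, 63]
t=29: [100, 100, 113, 113, 100]
t=30: [28, 28, 40, 40, 28]
t=31: [29, 29, 39, 39, 29]
t=32: [30, 30, 39, 39, 30]
t=33: [32, 32, 39, 39, 32]
t=34: [35, 35, 41, 41, 35]
t=35: [40, 40, 45, 45, 40]
t=36: [50, 50, 54, 54, 50]
t=37: [69, 69, 73, 73, 69]
t=38: [107, 107, 111, 111, 107]
t=39: [38, 38, 42, 42, 38]
t=40: [45, 45, 49, 49, 45]
t=41: [59, 59, 63, 63, 59]
t=42: [87, 87, 91, 91, 87]
t=43: [110, 110, 52, 52, 110]
t=44: [49, 49, 61, 61, 49]
t=45: [71, 71, 81, 81, 71]
t=46: [114, 114, 123, 123, 114]
t=47: [55, 55, 62, 62, 55]
t=48: [81, 81, 87, 87, 81]
t=49: [132, 132, 137, 137, 132]
t=50: [89, 89, 93, 93, 89]
t=51: [2, 2, 6, 6, 2]
t=52: [118, 118, 122, 122, 118]
t=53: [60, 60, 64, 64, 60]
t=54: [89, 89, 93, 93, 89]

Answer: 4
Key observation: The state at step 50, [89, 89, 93, 93, 89], reappears at step 54 — and no state repeats earlier — so the cycle the system enters has period 4.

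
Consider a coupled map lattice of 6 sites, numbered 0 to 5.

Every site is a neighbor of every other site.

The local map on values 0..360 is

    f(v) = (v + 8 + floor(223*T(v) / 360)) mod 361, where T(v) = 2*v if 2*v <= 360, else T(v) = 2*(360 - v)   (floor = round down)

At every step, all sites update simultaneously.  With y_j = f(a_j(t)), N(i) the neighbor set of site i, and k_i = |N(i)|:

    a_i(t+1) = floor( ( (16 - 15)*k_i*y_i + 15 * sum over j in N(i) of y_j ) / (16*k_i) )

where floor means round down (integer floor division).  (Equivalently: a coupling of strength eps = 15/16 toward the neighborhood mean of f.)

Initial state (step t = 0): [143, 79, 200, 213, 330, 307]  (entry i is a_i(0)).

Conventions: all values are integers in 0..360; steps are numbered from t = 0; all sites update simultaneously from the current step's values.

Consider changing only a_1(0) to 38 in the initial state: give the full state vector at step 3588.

Answer: [220, 220, 220, 220, 220, 220]
Key observation: The state at step 28, [39, 39, 39, 39, 39, 39], reappears at step 34: the system is in a cycle of period 6 from step 28 on.  Therefore the state at step 3588 equals the state at step 28 + ((3588 - 28) mod 6) = 30, which is [220, 220, 220, 220, 220, 220].

Derivation:
t=0: [143, 38, 200, 213, 330, 307]
t=1: [60, 89, 95, 96, 99, 99]
t=2: [216, 208, 206, 206, 205, 205]
t=3: [43, 43, 43, 43, 42, 42]
t=4: [103, 103, 103, 103, 103, 103]
t=5: [238, 238, 238, 238, 238, 238]
t=6: [36, 36, 36, 36, 36, 36]
t=7: [88, 88, 88, 88, 88, 88]
t=8: [205, 205, 205, 205, 205, 205]
t=9: [44, 44, 44, 44, 44, 44]
t=10: [106, 106, 106, 106, 106, 106]
t=11: [245, 245, 245, 245, 245, 245]
t=12: [34, 34, 34, 34, 34, 34]
t=13: [84, 84, 84, 84, 84, 84]
t=14: [196, 196, 196, 196, 196, 196]
t=15: [46, 46, 46, 46, 46, 46]
t=16: [110, 110, 110, 110, 110, 110]
t=17: [254, 254, 254, 254, 254, 254]
t=18: [32, 32, 32, 32, 32, 32]
t=19: [79, 79, 79, 79, 79, 79]
t=20: [184, 184, 184, 184, 184, 184]
t=21: [49, 49, 49, 49, 49, 49]
t=22: [117, 117, 117, 117, 117, 117]
t=23: [269, 269, 269, 269, 269, 269]
t=24: [28, 28, 28, 28, 28, 28]
t=25: [70, 70, 70, 70, 70, 70]
t=26: [164, 164, 164, 164, 164, 164]
t=27: [14, 14, 14, 14, 14, 14]
t=28: [39, 39, 39, 39, 39, 39]
t=29: [95, 95, 95, 95, 95, 95]
t=30: [220, 220, 220, 220, 220, 220]
t=31: [40, 40, 40, 40, 40, 40]
t=32: [97, 97, 97, 97, 97, 97]
t=33: [225, 225, 225, 225, 225, 225]
t=34: [39, 39, 39, 39, 39, 39]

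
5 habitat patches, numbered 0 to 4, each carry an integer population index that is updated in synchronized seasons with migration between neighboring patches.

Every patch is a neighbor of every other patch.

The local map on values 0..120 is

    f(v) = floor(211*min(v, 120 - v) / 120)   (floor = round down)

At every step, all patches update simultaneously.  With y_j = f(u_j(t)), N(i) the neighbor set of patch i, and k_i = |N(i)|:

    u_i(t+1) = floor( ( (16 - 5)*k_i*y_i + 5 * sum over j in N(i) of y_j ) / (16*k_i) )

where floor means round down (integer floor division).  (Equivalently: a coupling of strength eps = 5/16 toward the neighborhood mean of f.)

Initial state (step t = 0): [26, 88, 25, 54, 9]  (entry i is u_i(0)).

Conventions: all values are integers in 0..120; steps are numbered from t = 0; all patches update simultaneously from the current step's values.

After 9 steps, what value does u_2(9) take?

Simulating step by step:
t=0: [26, 88, 25, 54, 9]
t=1: [47, 53, 45, 77, 28]
t=2: [79, 86, 77, 75, 59]
t=3: [74, 66, 76, 78, 93]
t=4: [77, 86, 75, 73, 57]
t=5: [76, 66, 79, 80, 91]
t=6: [75, 85, 72, 71, 58]
t=7: [80, 69, 83, 84, 93]
t=8: [68, 80, 65, 64, 54]
t=9: [90, 77, 93, 94, 92]

Answer: u_2(9) = 93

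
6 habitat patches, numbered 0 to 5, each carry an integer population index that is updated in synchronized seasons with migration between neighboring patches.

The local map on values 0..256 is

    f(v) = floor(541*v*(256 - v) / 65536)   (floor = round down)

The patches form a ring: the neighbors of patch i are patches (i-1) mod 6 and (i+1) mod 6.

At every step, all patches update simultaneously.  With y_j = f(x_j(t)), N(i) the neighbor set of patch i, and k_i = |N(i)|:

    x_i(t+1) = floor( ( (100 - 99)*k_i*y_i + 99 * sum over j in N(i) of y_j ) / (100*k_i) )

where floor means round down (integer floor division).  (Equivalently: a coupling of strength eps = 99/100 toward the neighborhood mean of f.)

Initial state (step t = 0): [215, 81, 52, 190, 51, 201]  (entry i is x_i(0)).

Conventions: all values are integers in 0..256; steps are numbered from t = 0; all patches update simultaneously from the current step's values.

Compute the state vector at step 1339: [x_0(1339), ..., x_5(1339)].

Answer: [134, 134, 134, 134, 134, 134]
Key observation: The state at step 4, [134, 134, 134, 134, 134, 134], reappears at step 5: the system is in a cycle of period 1 from step 4 on.  Therefore the state at step 1339 equals the state at step 4 + ((1339 - 4) mod 1) = 4, which is [134, 134, 134, 134, 134, 134].

Derivation:
t=0: [215, 81, 52, 190, 51, 201]
t=1: [103, 79, 109, 86, 96, 79]
t=2: [115, 130, 117, 128, 117, 127]
t=3: [134, 133, 134, 134, 134, 133]
t=4: [134, 134, 134, 134, 134, 134]
t=5: [134, 134, 134, 134, 134, 134]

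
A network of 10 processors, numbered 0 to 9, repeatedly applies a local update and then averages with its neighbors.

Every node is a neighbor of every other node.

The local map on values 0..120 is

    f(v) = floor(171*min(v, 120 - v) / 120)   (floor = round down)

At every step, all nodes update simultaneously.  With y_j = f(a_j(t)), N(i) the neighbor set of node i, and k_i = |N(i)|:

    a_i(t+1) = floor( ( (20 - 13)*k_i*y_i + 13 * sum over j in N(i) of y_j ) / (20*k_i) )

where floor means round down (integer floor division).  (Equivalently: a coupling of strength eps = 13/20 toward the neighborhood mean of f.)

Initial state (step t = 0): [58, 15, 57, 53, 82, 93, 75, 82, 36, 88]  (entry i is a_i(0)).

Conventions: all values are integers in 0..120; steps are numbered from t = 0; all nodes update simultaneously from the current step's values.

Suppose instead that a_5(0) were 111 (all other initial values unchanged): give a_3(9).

Simulating step by step:
t=0: [58, 15, 57, 53, 82, 111, 75, 82, 36, 88]
t=1: [61, 44, 61, 59, 53, 42, 56, 53, 53, 51]
t=2: [77, 71, 77, 77, 74, 70, 76, 74, 74, 74]
t=3: [63, 65, 63, 63, 64, 66, 63, 64, 64, 64]
t=4: [79, 79, 79, 79, 79, 78, 79, 79, 79, 79]
t=5: [58, 58, 58, 58, 58, 58, 58, 58, 58, 58]
t=6: [82, 82, 82, 82, 82, 82, 82, 82, 82, 82]
t=7: [54, 54, 54, 54, 54, 54, 54, 54, 54, 54]
t=8: [76, 76, 76, 76, 76, 76, 76, 76, 76, 76]
t=9: [62, 62, 62, 62, 62, 62, 62, 62, 62, 62]

Answer: a_3(9) = 62
Key observation: This trace re-runs the system from the modified initial state.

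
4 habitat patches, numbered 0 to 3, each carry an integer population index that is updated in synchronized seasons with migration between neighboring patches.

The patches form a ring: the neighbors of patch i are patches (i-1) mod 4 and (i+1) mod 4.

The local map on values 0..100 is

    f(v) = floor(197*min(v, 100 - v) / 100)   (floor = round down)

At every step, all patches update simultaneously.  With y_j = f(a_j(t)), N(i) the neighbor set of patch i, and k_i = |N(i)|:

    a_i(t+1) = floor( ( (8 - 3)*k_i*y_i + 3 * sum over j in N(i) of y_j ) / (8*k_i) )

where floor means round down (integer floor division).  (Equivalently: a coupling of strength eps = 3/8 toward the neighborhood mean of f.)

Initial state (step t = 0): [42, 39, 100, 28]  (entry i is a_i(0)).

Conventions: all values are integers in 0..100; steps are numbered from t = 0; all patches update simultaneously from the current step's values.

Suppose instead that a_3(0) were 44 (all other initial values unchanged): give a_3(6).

Simulating step by step:
t=0: [42, 39, 100, 44]
t=1: [81, 62, 30, 69]
t=2: [48, 64, 62, 56]
t=3: [88, 75, 75, 85]
t=4: [29, 44, 45, 31]
t=5: [63, 80, 82, 65]
t=6: [65, 44, 41, 62]

Answer: a_3(6) = 62
Key observation: This trace re-runs the system from the modified initial state.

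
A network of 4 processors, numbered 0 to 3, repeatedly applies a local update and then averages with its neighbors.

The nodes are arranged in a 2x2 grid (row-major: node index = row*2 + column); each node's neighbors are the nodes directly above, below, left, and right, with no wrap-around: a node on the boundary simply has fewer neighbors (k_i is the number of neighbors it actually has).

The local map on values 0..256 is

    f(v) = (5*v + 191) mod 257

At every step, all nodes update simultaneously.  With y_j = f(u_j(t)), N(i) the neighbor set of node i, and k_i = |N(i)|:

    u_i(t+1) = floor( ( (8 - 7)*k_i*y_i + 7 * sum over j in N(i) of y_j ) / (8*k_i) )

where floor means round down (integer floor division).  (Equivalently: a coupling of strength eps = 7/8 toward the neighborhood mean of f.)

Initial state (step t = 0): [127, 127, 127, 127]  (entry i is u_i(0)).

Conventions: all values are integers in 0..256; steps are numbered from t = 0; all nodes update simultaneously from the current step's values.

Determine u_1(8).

Answer: u_1(8) = 158

Derivation:
t=0: [127, 127, 127, 127]
t=1: [55, 55, 55, 55]
t=2: [209, 209, 209, 209]
t=3: [208, 208, 208, 208]
t=4: [203, 203, 203, 203]
t=5: [178, 178, 178, 178]
t=6: [53, 53, 53, 53]
t=7: [199, 199, 199, 199]
t=8: [158, 158, 158, 158]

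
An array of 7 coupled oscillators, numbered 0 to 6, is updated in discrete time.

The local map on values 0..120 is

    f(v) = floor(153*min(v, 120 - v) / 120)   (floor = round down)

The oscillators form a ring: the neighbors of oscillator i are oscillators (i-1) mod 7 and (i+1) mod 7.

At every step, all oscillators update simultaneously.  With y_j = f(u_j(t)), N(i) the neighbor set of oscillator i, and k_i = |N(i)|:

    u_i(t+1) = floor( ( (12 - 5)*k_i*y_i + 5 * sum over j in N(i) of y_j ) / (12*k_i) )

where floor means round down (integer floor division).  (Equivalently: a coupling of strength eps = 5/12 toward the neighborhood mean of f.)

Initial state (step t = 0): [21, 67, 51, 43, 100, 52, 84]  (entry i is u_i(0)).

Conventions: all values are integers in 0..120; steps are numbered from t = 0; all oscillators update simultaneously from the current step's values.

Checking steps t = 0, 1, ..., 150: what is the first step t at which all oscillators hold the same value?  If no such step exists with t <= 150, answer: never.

Simulating step by step:
t=0: [21, 67, 51, 43, 100, 52, 84]  (not all equal)
t=1: [38, 58, 63, 50, 39, 53, 45]  (not all equal)
t=2: [55, 67, 70, 61, 55, 61, 57]  (not all equal)
t=3: [69, 66, 66, 71, 72, 73, 72]  (not all equal)
t=4: [64, 67, 66, 63, 60, 59, 61]  (not all equal)
t=5: [71, 68, 68, 72, 74, 75, 74]  (not all equal)
t=6: [62, 65, 64, 61, 58, 57, 58]  (not all equal)
t=7: [72, 70, 71, 73, 73, 72, 72]  (not all equal)
t=8: [61, 62, 61, 59, 59, 60, 61]  (not all equal)
t=9: [74, 73, 74, 75, 75, 75, 75]  (not all equal)
t=10: [58, 58, 58, 57, 57, 57, 57]  (not all equal)
t=11: [72, 73, 72, 72, 72, 72, 72]  (not all equal)
t=12: [60, 59, 60, 61, 61, 61, 61]  (not all equal)
t=13: [75, 75, 75, 75, 75, 75, 75]  (all equal)

Answer: 13
Key observation: Synchronization is absorbing here: once all oscillators are equal they stay equal, and step 13 is the first all-equal step.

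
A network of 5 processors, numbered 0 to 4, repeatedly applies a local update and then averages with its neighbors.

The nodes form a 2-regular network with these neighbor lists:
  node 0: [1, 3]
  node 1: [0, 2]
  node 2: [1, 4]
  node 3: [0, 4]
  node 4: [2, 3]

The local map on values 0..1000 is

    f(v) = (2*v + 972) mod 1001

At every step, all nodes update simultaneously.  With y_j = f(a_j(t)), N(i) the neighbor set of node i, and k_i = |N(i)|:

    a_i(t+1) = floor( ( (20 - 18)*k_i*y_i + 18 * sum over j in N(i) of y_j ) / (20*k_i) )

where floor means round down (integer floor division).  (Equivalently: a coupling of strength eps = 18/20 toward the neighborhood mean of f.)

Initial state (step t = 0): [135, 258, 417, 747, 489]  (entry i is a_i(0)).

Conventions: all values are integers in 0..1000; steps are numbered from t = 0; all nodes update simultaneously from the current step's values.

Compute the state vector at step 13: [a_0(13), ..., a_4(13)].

Simulating step by step:
t=0: [135, 258, 417, 747, 489]
t=1: [452, 519, 726, 581, 665]
t=2: [150, 584, 180, 541, 279]
t=3: [112, 284, 333, 365, 225]
t=4: [577, 428, 495, 347, 644]
t=5: [683, 570, 584, 238, 757]
t=6: [284, 224, 281, 413, 311]
t=7: [601, 524, 508, 589, 657]
t=8: [91, 523, 234, 220, 539]
t=9: [207, 268, 72, 131, 387]
t=10: [371, 275, 574, 531, 231]
t=11: [320, 426, 441, 518, 110]
t=12: [434, 741, 541, 361, 405]
t=13: [599, 446, 560, 798, 413]

Answer: [599, 446, 560, 798, 413]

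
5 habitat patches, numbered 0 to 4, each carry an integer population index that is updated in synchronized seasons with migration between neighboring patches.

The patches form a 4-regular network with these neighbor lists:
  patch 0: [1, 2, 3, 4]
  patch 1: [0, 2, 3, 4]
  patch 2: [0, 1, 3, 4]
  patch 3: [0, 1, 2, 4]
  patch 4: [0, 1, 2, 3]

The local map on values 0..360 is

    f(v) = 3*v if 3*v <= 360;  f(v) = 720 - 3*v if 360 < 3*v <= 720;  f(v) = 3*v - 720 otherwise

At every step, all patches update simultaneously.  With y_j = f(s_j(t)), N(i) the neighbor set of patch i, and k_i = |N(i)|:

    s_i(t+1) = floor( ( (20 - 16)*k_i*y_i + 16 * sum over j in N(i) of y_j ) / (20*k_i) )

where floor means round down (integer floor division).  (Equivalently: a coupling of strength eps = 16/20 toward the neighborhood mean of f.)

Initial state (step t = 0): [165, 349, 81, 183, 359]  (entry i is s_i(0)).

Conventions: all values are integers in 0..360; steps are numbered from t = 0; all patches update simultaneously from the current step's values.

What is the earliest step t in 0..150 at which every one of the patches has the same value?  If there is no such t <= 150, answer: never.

Answer: 1
Key observation: Synchronization is absorbing here: once all patches are equal they stay equal, and step 1 is the first all-equal step.

Derivation:
t=0: [165, 349, 81, 183, 359]  (not all equal)
t=1: [264, 264, 264, 264, 264]  (all equal)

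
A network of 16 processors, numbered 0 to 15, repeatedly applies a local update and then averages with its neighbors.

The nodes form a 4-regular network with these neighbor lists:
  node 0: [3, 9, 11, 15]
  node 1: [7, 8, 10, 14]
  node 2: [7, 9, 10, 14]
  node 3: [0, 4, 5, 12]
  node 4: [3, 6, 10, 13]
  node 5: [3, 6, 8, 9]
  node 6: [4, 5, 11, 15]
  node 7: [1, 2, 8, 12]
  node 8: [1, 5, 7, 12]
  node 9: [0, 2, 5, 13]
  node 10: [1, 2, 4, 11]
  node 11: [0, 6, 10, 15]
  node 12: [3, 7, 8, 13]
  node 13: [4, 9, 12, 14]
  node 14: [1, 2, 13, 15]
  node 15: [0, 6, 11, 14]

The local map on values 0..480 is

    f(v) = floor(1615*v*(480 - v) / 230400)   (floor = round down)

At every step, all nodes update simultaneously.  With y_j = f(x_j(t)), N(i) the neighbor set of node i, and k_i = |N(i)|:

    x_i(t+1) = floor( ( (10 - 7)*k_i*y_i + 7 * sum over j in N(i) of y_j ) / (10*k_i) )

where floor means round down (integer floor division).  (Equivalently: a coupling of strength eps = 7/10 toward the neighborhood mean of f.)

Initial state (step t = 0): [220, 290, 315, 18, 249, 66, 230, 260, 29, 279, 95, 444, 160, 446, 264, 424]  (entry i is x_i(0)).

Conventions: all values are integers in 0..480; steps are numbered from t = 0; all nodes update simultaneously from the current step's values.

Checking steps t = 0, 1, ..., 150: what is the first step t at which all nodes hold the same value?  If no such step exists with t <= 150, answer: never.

Simulating step by step:
t=0: [220, 290, 315, 18, 249, 66, 230, 260, 29, 279, 95, 444, 160, 446, 264, 424]  (not all equal)
t=1: [247, 316, 362, 254, 264, 222, 273, 329, 260, 303, 298, 247, 222, 303, 298, 279]  (not all equal)
t=2: [396, 372, 349, 401, 391, 395, 398, 360, 384, 371, 370, 396, 387, 384, 364, 394]  (not all equal)
t=3: [240, 283, 299, 235, 246, 243, 234, 285, 264, 267, 273, 241, 257, 265, 280, 244]  (not all equal)
t=4: [402, 392, 389, 402, 401, 401, 403, 391, 396, 396, 394, 401, 398, 398, 392, 401]  (not all equal)
t=5: [222, 239, 241, 221, 224, 224, 220, 239, 233, 230, 234, 223, 229, 230, 236, 223]  (not all equal)
t=6: [401, 403, 403, 401, 401, 401, 400, 402, 402, 402, 402, 401, 402, 402, 402, 401]  (not all equal)
t=7: [221, 218, 218, 221, 221, 221, 222, 218, 219, 219, 219, 221, 219, 219, 218, 221]  (not all equal)
t=8: [400, 400, 400, 400, 400, 400, 401, 400, 400, 400, 400, 400, 400, 400, 400, 400]  (not all equal)
t=9: [224, 224, 224, 224, 223, 223, 223, 224, 224, 224, 224, 223, 224, 224, 224, 223]  (not all equal)
t=10: [401, 401, 401, 401, 401, 401, 401, 401, 401, 401, 401, 401, 401, 401, 401, 401]  (all equal)

Answer: 10
Key observation: Synchronization is absorbing here: once all nodes are equal they stay equal, and step 10 is the first all-equal step.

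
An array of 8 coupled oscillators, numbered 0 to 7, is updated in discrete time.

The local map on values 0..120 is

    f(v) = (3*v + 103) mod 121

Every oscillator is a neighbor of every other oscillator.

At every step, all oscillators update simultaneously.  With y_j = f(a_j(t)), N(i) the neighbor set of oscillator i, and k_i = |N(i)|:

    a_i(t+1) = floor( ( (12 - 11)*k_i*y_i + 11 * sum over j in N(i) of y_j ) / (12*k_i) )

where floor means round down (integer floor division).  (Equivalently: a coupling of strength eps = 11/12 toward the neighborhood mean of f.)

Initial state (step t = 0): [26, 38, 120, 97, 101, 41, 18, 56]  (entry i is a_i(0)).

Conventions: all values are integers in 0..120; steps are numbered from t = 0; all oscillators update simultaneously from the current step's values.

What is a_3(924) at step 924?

Answer: a_3(924) = 42
Key observation: The state at step 4, [42, 42, 42, 42, 42, 42, 42, 42], reappears at step 9: the system is in a cycle of period 5 from step 4 on.  Therefore the state at step 924 equals the state at step 4 + ((924 - 4) mod 5) = 4, which is [42, 42, 42, 42, 42, 42, 42, 42].

Derivation:
t=0: [26, 38, 120, 97, 101, 41, 18, 56]
t=1: [62, 60, 60, 64, 63, 60, 63, 64]
t=2: [47, 47, 47, 46, 46, 47, 46, 46]
t=3: [63, 63, 63, 58, 58, 63, 58, 58]
t=4: [42, 42, 42, 42, 42, 42, 42, 42]
t=5: [108, 108, 108, 108, 108, 108, 108, 108]
t=6: [64, 64, 64, 64, 64, 64, 64, 64]
t=7: [53, 53, 53, 53, 53, 53, 53, 53]
t=8: [20, 20, 20, 20, 20, 20, 20, 20]
t=9: [42, 42, 42, 42, 42, 42, 42, 42]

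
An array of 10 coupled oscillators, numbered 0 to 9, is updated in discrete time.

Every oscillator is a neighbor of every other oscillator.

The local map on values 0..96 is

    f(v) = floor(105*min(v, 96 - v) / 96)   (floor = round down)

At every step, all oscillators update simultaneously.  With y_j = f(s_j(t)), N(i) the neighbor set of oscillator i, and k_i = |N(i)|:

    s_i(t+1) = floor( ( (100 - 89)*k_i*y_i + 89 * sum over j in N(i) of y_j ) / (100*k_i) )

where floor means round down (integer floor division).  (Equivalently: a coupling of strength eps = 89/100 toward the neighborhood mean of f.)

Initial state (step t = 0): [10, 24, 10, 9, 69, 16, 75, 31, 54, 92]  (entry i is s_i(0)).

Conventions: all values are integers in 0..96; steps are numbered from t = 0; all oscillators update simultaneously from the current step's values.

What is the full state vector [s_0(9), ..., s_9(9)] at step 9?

Answer: [35, 35, 35, 35, 35, 35, 35, 35, 35, 35]

Derivation:
t=0: [10, 24, 10, 9, 69, 16, 75, 31, 54, 92]
t=1: [20, 20, 20, 20, 20, 20, 20, 20, 20, 20]
t=2: [21, 21, 21, 21, 21, 21, 21, 21, 21, 21]
t=3: [22, 22, 22, 22, 22, 22, 22, 22, 22, 22]
t=4: [24, 24, 24, 24, 24, 24, 24, 24, 24, 24]
t=5: [26, 26, 26, 26, 26, 26, 26, 26, 26, 26]
t=6: [28, 28, 28, 28, 28, 28, 28, 28, 28, 28]
t=7: [30, 30, 30, 30, 30, 30, 30, 30, 30, 30]
t=8: [32, 32, 32, 32, 32, 32, 32, 32, 32, 32]
t=9: [35, 35, 35, 35, 35, 35, 35, 35, 35, 35]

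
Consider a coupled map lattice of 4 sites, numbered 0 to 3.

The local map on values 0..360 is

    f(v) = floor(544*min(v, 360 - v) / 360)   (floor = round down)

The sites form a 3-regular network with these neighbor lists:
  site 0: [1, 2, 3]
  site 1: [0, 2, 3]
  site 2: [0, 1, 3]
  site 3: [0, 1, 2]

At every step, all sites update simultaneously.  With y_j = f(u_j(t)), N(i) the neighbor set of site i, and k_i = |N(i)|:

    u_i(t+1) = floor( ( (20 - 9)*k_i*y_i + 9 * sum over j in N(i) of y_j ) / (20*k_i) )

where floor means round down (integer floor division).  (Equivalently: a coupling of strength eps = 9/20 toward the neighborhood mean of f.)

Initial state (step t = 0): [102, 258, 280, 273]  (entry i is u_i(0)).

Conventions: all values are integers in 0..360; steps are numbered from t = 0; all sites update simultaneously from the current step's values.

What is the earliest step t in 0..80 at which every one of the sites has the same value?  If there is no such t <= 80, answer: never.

Answer: 10
Key observation: Synchronization is absorbing here: once all sites are equal they stay equal, and step 10 is the first all-equal step.

Derivation:
t=0: [102, 258, 280, 273]  (not all equal)
t=1: [145, 145, 131, 136]  (not all equal)
t=2: [213, 213, 204, 208]  (not all equal)
t=3: [225, 225, 230, 227]  (not all equal)
t=4: [202, 202, 199, 200]  (not all equal)
t=5: [239, 239, 241, 240]  (not all equal)
t=6: [181, 181, 180, 181]  (not all equal)
t=7: [270, 270, 271, 270]  (not all equal)
t=8: [135, 135, 134, 135]  (not all equal)
t=9: [203, 203, 202, 203]  (not all equal)
t=10: [237, 237, 237, 237]  (all equal)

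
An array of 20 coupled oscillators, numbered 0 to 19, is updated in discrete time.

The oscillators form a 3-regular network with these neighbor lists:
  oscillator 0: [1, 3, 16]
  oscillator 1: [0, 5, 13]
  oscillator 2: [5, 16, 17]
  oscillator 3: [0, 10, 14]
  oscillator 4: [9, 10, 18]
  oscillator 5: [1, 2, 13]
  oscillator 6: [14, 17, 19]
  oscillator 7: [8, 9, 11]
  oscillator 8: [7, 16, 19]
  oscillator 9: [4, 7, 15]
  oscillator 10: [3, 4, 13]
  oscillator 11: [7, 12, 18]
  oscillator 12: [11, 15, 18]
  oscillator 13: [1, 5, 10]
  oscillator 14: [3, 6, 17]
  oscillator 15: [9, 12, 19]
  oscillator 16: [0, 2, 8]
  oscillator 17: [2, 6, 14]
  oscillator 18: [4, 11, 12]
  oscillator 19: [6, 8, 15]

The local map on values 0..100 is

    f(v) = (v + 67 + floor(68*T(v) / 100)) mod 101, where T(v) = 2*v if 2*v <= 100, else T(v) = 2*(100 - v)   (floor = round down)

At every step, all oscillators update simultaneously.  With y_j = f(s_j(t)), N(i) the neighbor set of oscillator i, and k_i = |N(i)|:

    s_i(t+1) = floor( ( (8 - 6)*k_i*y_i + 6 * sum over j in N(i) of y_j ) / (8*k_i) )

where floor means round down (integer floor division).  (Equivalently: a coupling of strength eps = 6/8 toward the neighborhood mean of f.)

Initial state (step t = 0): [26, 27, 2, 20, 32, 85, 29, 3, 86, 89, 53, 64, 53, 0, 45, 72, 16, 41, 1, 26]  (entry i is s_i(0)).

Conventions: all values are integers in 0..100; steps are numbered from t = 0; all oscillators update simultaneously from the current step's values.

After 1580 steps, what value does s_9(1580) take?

Answer: s_9(1580) = 75
Key observation: The state at step 5, [75, 75, 75, 75, 75, 75, 75, 75, 75, 75, 75, 75, 75, 75, 75, 75, 75, 75, 75, 75], reappears at step 6: the system is in a cycle of period 1 from step 5 on.  Therefore the state at step 1580 equals the state at step 5 + ((1580 - 5) mod 1) = 5, which is [75, 75, 75, 75, 75, 75, 75, 75, 75, 75, 75, 75, 75, 75, 75, 75, 75, 75, 75, 75].

Derivation:
t=0: [26, 27, 2, 20, 32, 85, 29, 3, 86, 89, 53, 64, 53, 0, 45, 72, 16, 41, 1, 26]
t=1: [18, 48, 51, 48, 65, 59, 48, 73, 43, 65, 50, 75, 76, 62, 45, 63, 43, 59, 67, 52]
t=2: [58, 61, 77, 60, 79, 80, 78, 73, 73, 77, 80, 75, 76, 80, 77, 78, 56, 78, 76, 77]
t=3: [80, 76, 75, 77, 73, 75, 73, 74, 76, 73, 74, 74, 74, 74, 75, 73, 77, 73, 74, 73]
t=4: [73, 74, 74, 74, 75, 74, 75, 74, 74, 75, 74, 75, 75, 74, 74, 75, 74, 75, 75, 74]
t=5: [75, 75, 75, 75, 75, 75, 75, 75, 75, 75, 75, 75, 75, 75, 75, 75, 75, 75, 75, 75]
t=6: [75, 75, 75, 75, 75, 75, 75, 75, 75, 75, 75, 75, 75, 75, 75, 75, 75, 75, 75, 75]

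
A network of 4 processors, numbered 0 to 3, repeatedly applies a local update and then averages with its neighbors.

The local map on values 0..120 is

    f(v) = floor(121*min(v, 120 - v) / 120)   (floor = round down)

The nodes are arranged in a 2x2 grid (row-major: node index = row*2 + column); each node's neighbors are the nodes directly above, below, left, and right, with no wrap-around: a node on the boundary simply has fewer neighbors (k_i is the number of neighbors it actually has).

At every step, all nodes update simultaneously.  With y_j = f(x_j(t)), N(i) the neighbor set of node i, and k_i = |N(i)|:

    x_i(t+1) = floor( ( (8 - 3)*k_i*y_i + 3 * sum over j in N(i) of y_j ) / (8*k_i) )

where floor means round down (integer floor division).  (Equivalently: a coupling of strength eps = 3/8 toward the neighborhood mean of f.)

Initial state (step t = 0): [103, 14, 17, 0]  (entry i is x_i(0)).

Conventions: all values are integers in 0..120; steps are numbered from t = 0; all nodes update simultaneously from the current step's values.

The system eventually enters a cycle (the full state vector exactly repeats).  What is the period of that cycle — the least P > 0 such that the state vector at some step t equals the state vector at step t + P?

Simulating step by step:
t=0: [103, 14, 17, 0]
t=1: [16, 11, 13, 5]
t=2: [14, 10, 12, 7]
t=3: [12, 10, 11, 8]
t=4: [11, 10, 10, 8]
t=5: [10, 9, 9, 8]
t=6: [9, 9, 9, 8]
t=7: [9, 8, 8, 8]
t=8: [8, 8, 8, 8]
t=9: [8, 8, 8, 8]

Answer: 1
Key observation: The state at step 8, [8, 8, 8, 8], reappears at step 9 — and no state repeats earlier — so the cycle the system enters has period 1.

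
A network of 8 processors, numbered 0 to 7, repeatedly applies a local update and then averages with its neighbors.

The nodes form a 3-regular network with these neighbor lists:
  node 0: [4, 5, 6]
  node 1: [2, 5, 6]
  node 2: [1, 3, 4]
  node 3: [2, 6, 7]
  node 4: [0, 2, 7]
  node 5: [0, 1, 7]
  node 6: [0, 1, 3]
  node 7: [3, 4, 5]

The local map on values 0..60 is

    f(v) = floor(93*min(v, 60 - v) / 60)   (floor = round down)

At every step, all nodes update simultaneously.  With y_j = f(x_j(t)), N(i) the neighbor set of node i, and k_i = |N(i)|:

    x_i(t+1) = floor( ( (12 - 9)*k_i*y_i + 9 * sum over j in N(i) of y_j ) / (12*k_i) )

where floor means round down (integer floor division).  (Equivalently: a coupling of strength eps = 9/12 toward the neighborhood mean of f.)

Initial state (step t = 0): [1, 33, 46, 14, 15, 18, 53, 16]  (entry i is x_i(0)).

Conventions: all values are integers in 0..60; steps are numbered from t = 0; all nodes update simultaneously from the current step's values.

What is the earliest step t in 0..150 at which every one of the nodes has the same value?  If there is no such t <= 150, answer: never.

Simulating step by step:
t=0: [1, 33, 46, 14, 15, 18, 53, 16]  (not all equal)
t=1: [15, 24, 26, 19, 17, 23, 18, 23]  (not all equal)
t=2: [27, 34, 33, 32, 31, 32, 29, 31]  (not all equal)
t=3: [43, 42, 42, 43, 42, 42, 42, 43]  (not all equal)
t=4: [26, 27, 26, 26, 26, 26, 26, 26]  (not all equal)
t=5: [40, 40, 40, 40, 40, 40, 40, 40]  (all equal)

Answer: 5
Key observation: Synchronization is absorbing here: once all nodes are equal they stay equal, and step 5 is the first all-equal step.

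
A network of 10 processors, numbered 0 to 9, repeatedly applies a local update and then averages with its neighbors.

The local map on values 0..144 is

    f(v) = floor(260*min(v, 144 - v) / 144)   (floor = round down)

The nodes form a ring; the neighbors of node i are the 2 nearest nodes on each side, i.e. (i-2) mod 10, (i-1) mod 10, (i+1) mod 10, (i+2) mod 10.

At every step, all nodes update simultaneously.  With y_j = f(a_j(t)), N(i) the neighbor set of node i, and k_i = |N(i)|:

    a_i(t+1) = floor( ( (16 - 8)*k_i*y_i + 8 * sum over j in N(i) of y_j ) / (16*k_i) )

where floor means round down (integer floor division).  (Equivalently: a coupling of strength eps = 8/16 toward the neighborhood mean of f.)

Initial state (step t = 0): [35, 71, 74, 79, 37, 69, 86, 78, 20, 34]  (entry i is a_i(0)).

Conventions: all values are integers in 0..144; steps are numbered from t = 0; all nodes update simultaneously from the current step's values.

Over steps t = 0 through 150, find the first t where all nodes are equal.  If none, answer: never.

Simulating step by step:
t=0: [35, 71, 74, 79, 37, 69, 86, 78, 20, 34]  (not all equal)
t=1: [75, 109, 109, 114, 91, 112, 95, 100, 61, 73]  (not all equal)
t=2: [107, 77, 73, 61, 80, 68, 86, 87, 107, 111]  (not all equal)
t=3: [79, 105, 115, 115, 115, 114, 102, 94, 74, 73]  (not all equal)
t=4: [105, 78, 62, 54, 55, 60, 77, 92, 114, 114]  (not all equal)
t=5: [77, 101, 103, 103, 104, 105, 104, 88, 69, 69]  (not all equal)
t=6: [109, 87, 79, 73, 72, 74, 81, 99, 114, 114]  (not all equal)
t=7: [72, 96, 111, 123, 125, 119, 105, 83, 65, 64]  (not all equal)
t=8: [112, 85, 65, 46, 43, 53, 73, 98, 111, 112]  (not all equal)
t=9: [70, 92, 98, 90, 91, 93, 103, 83, 70, 66]  (not all equal)
t=10: [115, 99, 92, 93, 90, 93, 89, 106, 116, 116]  (not all equal)
t=11: [60, 76, 86, 91, 95, 90, 87, 70, 58, 56]  (not all equal)
t=12: [107, 112, 103, 98, 93, 99, 102, 113, 106, 108]  (not all equal)
t=13: [66, 64, 74, 79, 85, 78, 74, 63, 66, 63]  (not all equal)
t=14: [118, 116, 120, 116, 114, 117, 120, 116, 118, 114]  (not all equal)
t=15: [47, 49, 46, 49, 50, 48, 46, 48, 47, 51]  (not all equal)
t=16: [85, 87, 85, 87, 87, 86, 84, 86, 85, 88]  (not all equal)
t=17: [104, 102, 104, 102, 103, 104, 106, 104, 105, 102]  (not all equal)
t=18: [72, 74, 73, 74, 72, 72, 70, 71, 70, 73]  (not all equal)
t=19: [128, 127, 128, 127, 128, 128, 127, 127, 127, 127]  (not all equal)
t=20: [28, 29, 28, 29, 28, 28, 29, 29, 29, 29]  (not all equal)
t=21: [50, 51, 50, 51, 50, 50, 51, 51, 51, 51]  (not all equal)
t=22: [90, 91, 90, 91, 90, 90, 91, 91, 91, 91]  (not all equal)
t=23: [96, 95, 96, 95, 96, 96, 95, 95, 95, 95]  (not all equal)
t=24: [86, 87, 86, 87, 86, 86, 87, 87, 87, 87]  (not all equal)
t=25: [103, 102, 103, 102, 103, 103, 102, 102, 102, 102]  (not all equal)
t=26: [74, 74, 74, 74, 74, 74, 74, 74, 74, 74]  (all equal)

Answer: 26
Key observation: Synchronization is absorbing here: once all nodes are equal they stay equal, and step 26 is the first all-equal step.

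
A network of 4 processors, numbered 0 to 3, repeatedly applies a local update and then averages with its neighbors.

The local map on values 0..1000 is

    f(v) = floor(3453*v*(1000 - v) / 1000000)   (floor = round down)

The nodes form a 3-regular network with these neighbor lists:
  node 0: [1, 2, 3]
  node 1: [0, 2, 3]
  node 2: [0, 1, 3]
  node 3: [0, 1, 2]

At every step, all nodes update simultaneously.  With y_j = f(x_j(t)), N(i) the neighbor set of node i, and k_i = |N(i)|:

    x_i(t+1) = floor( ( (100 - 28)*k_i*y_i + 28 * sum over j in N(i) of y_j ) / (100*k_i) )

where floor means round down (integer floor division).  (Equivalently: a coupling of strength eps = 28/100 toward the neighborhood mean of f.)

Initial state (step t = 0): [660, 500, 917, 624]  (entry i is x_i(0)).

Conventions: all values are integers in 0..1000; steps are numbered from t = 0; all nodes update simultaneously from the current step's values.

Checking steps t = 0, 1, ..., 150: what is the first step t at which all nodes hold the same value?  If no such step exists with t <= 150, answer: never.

Answer: 13
Key observation: Synchronization is absorbing here: once all nodes are equal they stay equal, and step 13 is the first all-equal step.

Derivation:
t=0: [660, 500, 917, 624]  (not all equal)
t=1: [737, 793, 417, 760]  (not all equal)
t=2: [671, 606, 778, 646]  (not all equal)
t=3: [754, 793, 650, 771]  (not all equal)
t=4: [643, 597, 734, 624]  (not all equal)
t=5: [786, 810, 712, 797]  (not all equal)
t=6: [585, 554, 665, 571]  (not all equal)
t=7: [833, 843, 790, 838]  (not all equal)
t=8: [485, 470, 542, 477]  (not all equal)
t=9: [861, 860, 858, 860]  (not all equal)
t=10: [414, 415, 418, 415]  (not all equal)
t=11: [837, 838, 839, 838]  (not all equal)
t=12: [469, 468, 466, 468]  (not all equal)
t=13: [859, 859, 859, 859]  (all equal)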